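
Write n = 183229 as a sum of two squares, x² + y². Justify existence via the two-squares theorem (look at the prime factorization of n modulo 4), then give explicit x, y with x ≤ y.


Step 1: Factor n = 183229 = 41^2 · 109.
Step 2: Check the mod-4 condition on each prime factor: 41 ≡ 1 (mod 4), exponent 2; 109 ≡ 1 (mod 4), exponent 1.
All primes ≡ 3 (mod 4) appear to even exponent (or don't appear), so by the two-squares theorem n IS expressible as a sum of two squares.
Step 3: Build a representation. Here n = 41 · 41 · 109 is a product of primes ≡ 1 (mod 4). Each prime p ≡ 1 (mod 4) is itself a sum of two squares; find a² by testing p − a² for a perfect square:
  41: 41 − 1² = 40, 41 − 2² = 37, 41 − 3² = 32, 41 − 4² = 25 = 5² ⇒ 41 = 4² + 5².
  109: 109 − 1² = 108, 109 − 2² = 105, 109 − 3² = 100 = 10² ⇒ 109 = 3² + 10².
  Combine using the Brahmagupta–Fibonacci identity (a² + b²)(c² + d²) = (ac − bd)² + (ad + bc)² = (ac + bd)² + (ad − bc)²:
  41 · 41 = 1681: from (4² + 5²)(4² + 5²), take (4·4 − 5·5, 4·5 + 5·4) = (16 − 25, 20 + 20) = (-9, 40); dropping signs (only squares matter) gives (9, 40); check 9² + 40² = 81 + 1600 = 1681 ✓.
  1681 · 109 = 183229: from (9² + 40²)(3² + 10²), take (9·3 − 40·10, 9·10 + 40·3) = (27 − 400, 90 + 120) = (-373, 210); dropping signs (only squares matter) gives (373, 210); check 373² + 210² = 139129 + 44100 = 183229 ✓.
Step 4: Order so x ≤ y and verify: 210² + 373² = 44100 + 139129 = 183229 = n. ✓

n = 183229 = 210² + 373² (one valid representation with x ≤ y).


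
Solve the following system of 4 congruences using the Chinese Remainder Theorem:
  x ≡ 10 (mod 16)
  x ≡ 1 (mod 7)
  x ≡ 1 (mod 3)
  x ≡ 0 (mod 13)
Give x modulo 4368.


Product of moduli M = 16 · 7 · 3 · 13 = 4368.
Merge one congruence at a time:
  Start: x ≡ 10 (mod 16).
  Combine with x ≡ 1 (mod 7); new modulus lcm = 112.
    Write x = 10 + 16·t and substitute into x ≡ 1 (mod 7): 16·t ≡ 1 − 10 = -9 (mod 7).
    Reduce coefficients mod 7: 2·t ≡ 5 (mod 7).
    The inverse of 2 mod 7 is 4 (since 2·4 = 8 = 1·7 + 1), so t ≡ 4·5 = 20 ≡ 6 (mod 7).
    Then x = 10 + 16·6 = 106, valid modulo lcm(16, 7) = 112: x ≡ 106 (mod 112).
  Combine with x ≡ 1 (mod 3); new modulus lcm = 336.
    Write x = 106 + 112·t and substitute into x ≡ 1 (mod 3): 112·t ≡ 1 − 106 = -105 (mod 3).
    Reduce coefficients mod 3: 1·t ≡ 0 (mod 3).
    So t ≡ 0 (mod 3).
    Then x = 106 + 112·0 = 106, valid modulo lcm(112, 3) = 336: x ≡ 106 (mod 336).
  Combine with x ≡ 0 (mod 13); new modulus lcm = 4368.
    Write x = 106 + 336·t and substitute into x ≡ 0 (mod 13): 336·t ≡ 0 − 106 = -106 (mod 13).
    Reduce coefficients mod 13: 11·t ≡ 11 (mod 13).
    The inverse of 11 mod 13 is 6 (since 11·6 = 66 = 5·13 + 1), so t ≡ 6·11 = 66 ≡ 1 (mod 13).
    Then x = 106 + 336·1 = 442, valid modulo lcm(336, 13) = 4368: x ≡ 442 (mod 4368).
Verify against each original: 442 mod 16 = 10, 442 mod 7 = 1, 442 mod 3 = 1, 442 mod 13 = 0.

x ≡ 442 (mod 4368).


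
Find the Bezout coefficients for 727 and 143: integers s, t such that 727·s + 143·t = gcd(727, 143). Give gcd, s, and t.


Euclidean algorithm on (727, 143) — divide until remainder is 0:
  727 = 5 · 143 + 12
  143 = 11 · 12 + 11
  12 = 1 · 11 + 1
  11 = 11 · 1 + 0
gcd(727, 143) = 1.
Track Bezout coefficients alongside the remainders: start with r₀ = 727 = a·1 + b·0 (s = 1, t = 0) and r₁ = 143 = a·0 + b·1 (s = 0, t = 1); each new remainder r_{k+1} = r_{k-1} − q_k·r_k inherits s_{k+1} = s_{k-1} − q_k·s_k, t_{k+1} = t_{k-1} − q_k·t_k, so r_k = a·s_k + b·t_k at every step:
  q = 5: r = 12, s = 1 − 5·0 = 1, t = 0 − 5·1 = -5  (check: 727·1 + 143·(-5) = 12)
  q = 11: r = 11, s = 0 − 11·1 = -11, t = 1 − 11·(-5) = 56  (check: 727·(-11) + 143·56 = 11)
  q = 1: r = 1, s = 1 − 1·(-11) = 12, t = -5 − 1·56 = -61  (check: 727·12 + 143·(-61) = 1)
The row with r = 1 (the gcd) gives the Bezout coefficients s = 12, t = -61.
Result: 727 · (12) + 143 · (-61) = 1.

gcd(727, 143) = 1; s = 12, t = -61 (check: 727·12 + 143·(-61) = 1).


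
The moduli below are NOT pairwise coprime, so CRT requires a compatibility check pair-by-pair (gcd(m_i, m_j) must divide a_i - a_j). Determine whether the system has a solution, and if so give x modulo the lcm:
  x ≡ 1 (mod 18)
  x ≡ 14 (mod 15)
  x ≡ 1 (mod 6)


Moduli 18, 15, 6 are not pairwise coprime, so CRT works modulo lcm(m_i) when all pairwise compatibility conditions hold.
Pairwise compatibility: gcd(m_i, m_j) must divide a_i - a_j for every pair.
Merge one congruence at a time:
  Start: x ≡ 1 (mod 18).
  Combine with x ≡ 14 (mod 15): gcd(18, 15) = 3, and 14 - 1 = 13 is NOT divisible by 3.
    ⇒ system is inconsistent (no integer solution).

No solution (the system is inconsistent).


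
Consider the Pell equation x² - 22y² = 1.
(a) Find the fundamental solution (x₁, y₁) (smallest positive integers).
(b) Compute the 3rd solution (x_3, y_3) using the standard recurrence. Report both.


Step 1: Find the fundamental solution (x₁, y₁) of x² - 22y² = 1.
  Expand √22 as a continued fraction. a₀ = ⌊√22⌋ = 4; iterate m_{k+1} = d_k·a_k − m_k, d_{k+1} = (22 − m_{k+1}²)/d_k, a_{k+1} = ⌊(a₀ + m_{k+1})/d_{k+1}⌋ (starting m₀ = 0, d₀ = 1), with convergents p_k = a_k·p_{k-1} + p_{k-2}, q_k = a_k·q_{k-1} + q_{k-2} (p₋₁ = 1, q₋₁ = 0):
  k = 0: a₀ = 4; p₀/q₀ = 4/1; p₀² − 22·q₀² = 16 − 22 = -6.
  k = 1: m = 4, d = 6, a = ⌊(4 + 4)/6⌋ = 1; p/q = (1·4 + 1)/(1·1 + 0) = 5/1; p² − 22·q² = 25 − 22 = 3.
  k = 2: m = 2, d = 3, a = ⌊(4 + 2)/3⌋ = 2; p/q = (2·5 + 4)/(2·1 + 1) = 14/3; p² − 22·q² = 196 − 198 = -2.
  k = 3: m = 4, d = 2, a = ⌊(4 + 4)/2⌋ = 4; p/q = (4·14 + 5)/(4·3 + 1) = 61/13; p² − 22·q² = 3721 − 3718 = 3.
  k = 4: m = 4, d = 3, a = ⌊(4 + 4)/3⌋ = 2; p/q = (2·61 + 14)/(2·13 + 3) = 136/29; p² − 22·q² = 18496 − 18502 = -6.
  k = 5: m = 2, d = 6, a = ⌊(4 + 2)/6⌋ = 1; p/q = (1·136 + 61)/(1·29 + 13) = 197/42; p² − 22·q² = 38809 − 38808 = 1.
  The first convergent with p² − 22·q² = 1 gives the fundamental solution (x₁, y₁) = (197, 42).
Step 2: Apply the recurrence (x_{n+1}, y_{n+1}) = (x₁x_n + 22y₁y_n, x₁y_n + y₁x_n) repeatedly.
  From (x_1, y_1) = (197, 42): x_2 = 197·197 + 22·42·42 = 77617; y_2 = 197·42 + 42·197 = 16548.
  From (x_2, y_2) = (77617, 16548): x_3 = 197·77617 + 22·42·16548 = 30580901; y_3 = 197·16548 + 42·77617 = 6519870.
Step 3: Verify x_3² - 22·y_3² = 935191505971801 - 935191505971800 = 1 (should be 1). ✓

(x_1, y_1) = (197, 42); (x_3, y_3) = (30580901, 6519870).


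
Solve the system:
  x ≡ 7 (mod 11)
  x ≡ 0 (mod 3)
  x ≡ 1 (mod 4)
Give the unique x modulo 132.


Moduli 11, 3, 4 are pairwise coprime; by CRT there is a unique solution modulo M = 11 · 3 · 4 = 132.
Solve pairwise, accumulating the modulus:
  Start with x ≡ 7 (mod 11).
  Combine with x ≡ 0 (mod 3): since gcd(11, 3) = 1, we get a unique residue mod 33.
    Write x = 7 + 11·t and substitute into x ≡ 0 (mod 3): 11·t ≡ 0 − 7 = -7 (mod 3).
    Reduce coefficients mod 3: 2·t ≡ 2 (mod 3).
    The inverse of 2 mod 3 is 2 (since 2·2 = 4 = 1·3 + 1), so t ≡ 2·2 = 4 ≡ 1 (mod 3).
    Then x = 7 + 11·1 = 18, valid modulo lcm(11, 3) = 33: x ≡ 18 (mod 33).
  Combine with x ≡ 1 (mod 4): since gcd(33, 4) = 1, we get a unique residue mod 132.
    Write x = 18 + 33·t and substitute into x ≡ 1 (mod 4): 33·t ≡ 1 − 18 = -17 (mod 4).
    Reduce coefficients mod 4: 1·t ≡ 3 (mod 4).
    So t ≡ 3 (mod 4).
    Then x = 18 + 33·3 = 117, valid modulo lcm(33, 4) = 132: x ≡ 117 (mod 132).
Verify: 117 mod 11 = 7 ✓, 117 mod 3 = 0 ✓, 117 mod 4 = 1 ✓.

x ≡ 117 (mod 132).


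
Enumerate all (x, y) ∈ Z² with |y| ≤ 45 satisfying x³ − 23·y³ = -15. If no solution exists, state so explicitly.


The equation is x³ - 23y³ = -15. For fixed y, x³ = 23·y³ − 15, so a solution requires the RHS to be a perfect cube.
Strategy: iterate y from -45 to 45, compute RHS = 23·y³ − 15, and check whether it is a (positive or negative) perfect cube.
Check small values of y:
  y = 0: RHS = -15 is not a perfect cube.
  y = 1: RHS = 8 = (2)³ ⇒ x = 2 works.
  y = -1: RHS = -38 is not a perfect cube.
  y = 2: RHS = 169 is not a perfect cube.
  y = -2: RHS = -199 is not a perfect cube.
  y = 3: RHS = 606 is not a perfect cube.
  y = -3: RHS = -636 is not a perfect cube.
Continuing the search up to |y| = 45 finds no further solutions beyond those listed.
Collected solutions: (2, 1).

Solutions (with |y| ≤ 45): (2, 1).


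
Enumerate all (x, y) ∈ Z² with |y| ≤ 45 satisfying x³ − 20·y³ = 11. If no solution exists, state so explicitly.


The equation is x³ - 20y³ = 11. For fixed y, x³ = 20·y³ + 11, so a solution requires the RHS to be a perfect cube.
Strategy: iterate y from -45 to 45, compute RHS = 20·y³ + 11, and check whether it is a (positive or negative) perfect cube.
Check small values of y:
  y = 0: RHS = 11 is not a perfect cube.
  y = 1: RHS = 31 is not a perfect cube.
  y = -1: RHS = -9 is not a perfect cube.
  y = 2: RHS = 171 is not a perfect cube.
  y = -2: RHS = -149 is not a perfect cube.
  y = 3: RHS = 551 is not a perfect cube.
  y = -3: RHS = -529 is not a perfect cube.
Continuing the search up to |y| = 45 finds no solutions either.
No (x, y) in the scanned range satisfies the equation.

No integer solutions with |y| ≤ 45.


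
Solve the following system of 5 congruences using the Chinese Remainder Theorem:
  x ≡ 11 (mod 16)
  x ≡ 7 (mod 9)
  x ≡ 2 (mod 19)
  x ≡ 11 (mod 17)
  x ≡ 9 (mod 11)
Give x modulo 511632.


Product of moduli M = 16 · 9 · 19 · 17 · 11 = 511632.
Merge one congruence at a time:
  Start: x ≡ 11 (mod 16).
  Combine with x ≡ 7 (mod 9); new modulus lcm = 144.
    Write x = 11 + 16·t and substitute into x ≡ 7 (mod 9): 16·t ≡ 7 − 11 = -4 (mod 9).
    Reduce coefficients mod 9: 7·t ≡ 5 (mod 9).
    The inverse of 7 mod 9 is 4 (since 7·4 = 28 = 3·9 + 1), so t ≡ 4·5 = 20 ≡ 2 (mod 9).
    Then x = 11 + 16·2 = 43, valid modulo lcm(16, 9) = 144: x ≡ 43 (mod 144).
  Combine with x ≡ 2 (mod 19); new modulus lcm = 2736.
    Write x = 43 + 144·t and substitute into x ≡ 2 (mod 19): 144·t ≡ 2 − 43 = -41 (mod 19).
    Reduce coefficients mod 19: 11·t ≡ 16 (mod 19).
    The inverse of 11 mod 19 is 7 (since 11·7 = 77 = 4·19 + 1), so t ≡ 7·16 = 112 ≡ 17 (mod 19).
    Then x = 43 + 144·17 = 2491, valid modulo lcm(144, 19) = 2736: x ≡ 2491 (mod 2736).
  Combine with x ≡ 11 (mod 17); new modulus lcm = 46512.
    Write x = 2491 + 2736·t and substitute into x ≡ 11 (mod 17): 2736·t ≡ 11 − 2491 = -2480 (mod 17).
    Reduce coefficients mod 17: 16·t ≡ 2 (mod 17).
    The inverse of 16 mod 17 is 16 (since 16·16 = 256 = 15·17 + 1), so t ≡ 16·2 = 32 ≡ 15 (mod 17).
    Then x = 2491 + 2736·15 = 43531, valid modulo lcm(2736, 17) = 46512: x ≡ 43531 (mod 46512).
  Combine with x ≡ 9 (mod 11); new modulus lcm = 511632.
    Write x = 43531 + 46512·t and substitute into x ≡ 9 (mod 11): 46512·t ≡ 9 − 43531 = -43522 (mod 11).
    Reduce coefficients mod 11: 4·t ≡ 5 (mod 11).
    The inverse of 4 mod 11 is 3 (since 4·3 = 12 = 1·11 + 1), so t ≡ 3·5 = 15 ≡ 4 (mod 11).
    Then x = 43531 + 46512·4 = 229579, valid modulo lcm(46512, 11) = 511632: x ≡ 229579 (mod 511632).
Verify against each original: 229579 mod 16 = 11, 229579 mod 9 = 7, 229579 mod 19 = 2, 229579 mod 17 = 11, 229579 mod 11 = 9.

x ≡ 229579 (mod 511632).


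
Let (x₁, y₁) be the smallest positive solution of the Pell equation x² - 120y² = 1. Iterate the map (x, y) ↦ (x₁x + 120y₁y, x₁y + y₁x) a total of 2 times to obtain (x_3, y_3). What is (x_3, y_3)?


Step 1: Find the fundamental solution (x₁, y₁) of x² - 120y² = 1.
  Expand √120 as a continued fraction. a₀ = ⌊√120⌋ = 10; iterate m_{k+1} = d_k·a_k − m_k, d_{k+1} = (120 − m_{k+1}²)/d_k, a_{k+1} = ⌊(a₀ + m_{k+1})/d_{k+1}⌋ (starting m₀ = 0, d₀ = 1), with convergents p_k = a_k·p_{k-1} + p_{k-2}, q_k = a_k·q_{k-1} + q_{k-2} (p₋₁ = 1, q₋₁ = 0):
  k = 0: a₀ = 10; p₀/q₀ = 10/1; p₀² − 120·q₀² = 100 − 120 = -20.
  k = 1: m = 10, d = 20, a = ⌊(10 + 10)/20⌋ = 1; p/q = (1·10 + 1)/(1·1 + 0) = 11/1; p² − 120·q² = 121 − 120 = 1.
  The first convergent with p² − 120·q² = 1 gives the fundamental solution (x₁, y₁) = (11, 1).
Step 2: Apply the recurrence (x_{n+1}, y_{n+1}) = (x₁x_n + 120y₁y_n, x₁y_n + y₁x_n) repeatedly.
  From (x_1, y_1) = (11, 1): x_2 = 11·11 + 120·1·1 = 241; y_2 = 11·1 + 1·11 = 22.
  From (x_2, y_2) = (241, 22): x_3 = 11·241 + 120·1·22 = 5291; y_3 = 11·22 + 1·241 = 483.
Step 3: Verify x_3² - 120·y_3² = 27994681 - 27994680 = 1 (should be 1). ✓

(x_1, y_1) = (11, 1); (x_3, y_3) = (5291, 483).


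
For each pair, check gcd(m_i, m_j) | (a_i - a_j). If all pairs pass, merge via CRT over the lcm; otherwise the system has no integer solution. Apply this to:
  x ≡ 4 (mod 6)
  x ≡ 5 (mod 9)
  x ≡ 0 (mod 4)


Moduli 6, 9, 4 are not pairwise coprime, so CRT works modulo lcm(m_i) when all pairwise compatibility conditions hold.
Pairwise compatibility: gcd(m_i, m_j) must divide a_i - a_j for every pair.
Merge one congruence at a time:
  Start: x ≡ 4 (mod 6).
  Combine with x ≡ 5 (mod 9): gcd(6, 9) = 3, and 5 - 4 = 1 is NOT divisible by 3.
    ⇒ system is inconsistent (no integer solution).

No solution (the system is inconsistent).


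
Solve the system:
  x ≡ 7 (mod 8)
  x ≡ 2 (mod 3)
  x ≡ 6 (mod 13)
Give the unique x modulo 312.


Moduli 8, 3, 13 are pairwise coprime; by CRT there is a unique solution modulo M = 8 · 3 · 13 = 312.
Solve pairwise, accumulating the modulus:
  Start with x ≡ 7 (mod 8).
  Combine with x ≡ 2 (mod 3): since gcd(8, 3) = 1, we get a unique residue mod 24.
    Write x = 7 + 8·t and substitute into x ≡ 2 (mod 3): 8·t ≡ 2 − 7 = -5 (mod 3).
    Reduce coefficients mod 3: 2·t ≡ 1 (mod 3).
    The inverse of 2 mod 3 is 2 (since 2·2 = 4 = 1·3 + 1), so t ≡ 2·1 = 2 ≡ 2 (mod 3).
    Then x = 7 + 8·2 = 23, valid modulo lcm(8, 3) = 24: x ≡ 23 (mod 24).
  Combine with x ≡ 6 (mod 13): since gcd(24, 13) = 1, we get a unique residue mod 312.
    Write x = 23 + 24·t and substitute into x ≡ 6 (mod 13): 24·t ≡ 6 − 23 = -17 (mod 13).
    Reduce coefficients mod 13: 11·t ≡ 9 (mod 13).
    The inverse of 11 mod 13 is 6 (since 11·6 = 66 = 5·13 + 1), so t ≡ 6·9 = 54 ≡ 2 (mod 13).
    Then x = 23 + 24·2 = 71, valid modulo lcm(24, 13) = 312: x ≡ 71 (mod 312).
Verify: 71 mod 8 = 7 ✓, 71 mod 3 = 2 ✓, 71 mod 13 = 6 ✓.

x ≡ 71 (mod 312).


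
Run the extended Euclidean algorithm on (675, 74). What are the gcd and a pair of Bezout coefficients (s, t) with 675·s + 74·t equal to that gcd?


Euclidean algorithm on (675, 74) — divide until remainder is 0:
  675 = 9 · 74 + 9
  74 = 8 · 9 + 2
  9 = 4 · 2 + 1
  2 = 2 · 1 + 0
gcd(675, 74) = 1.
Track Bezout coefficients alongside the remainders: start with r₀ = 675 = a·1 + b·0 (s = 1, t = 0) and r₁ = 74 = a·0 + b·1 (s = 0, t = 1); each new remainder r_{k+1} = r_{k-1} − q_k·r_k inherits s_{k+1} = s_{k-1} − q_k·s_k, t_{k+1} = t_{k-1} − q_k·t_k, so r_k = a·s_k + b·t_k at every step:
  q = 9: r = 9, s = 1 − 9·0 = 1, t = 0 − 9·1 = -9  (check: 675·1 + 74·(-9) = 9)
  q = 8: r = 2, s = 0 − 8·1 = -8, t = 1 − 8·(-9) = 73  (check: 675·(-8) + 74·73 = 2)
  q = 4: r = 1, s = 1 − 4·(-8) = 33, t = -9 − 4·73 = -301  (check: 675·33 + 74·(-301) = 1)
The row with r = 1 (the gcd) gives the Bezout coefficients s = 33, t = -301.
Result: 675 · (33) + 74 · (-301) = 1.

gcd(675, 74) = 1; s = 33, t = -301 (check: 675·33 + 74·(-301) = 1).


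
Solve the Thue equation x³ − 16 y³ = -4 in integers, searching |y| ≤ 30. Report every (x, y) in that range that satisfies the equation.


The equation is x³ - 16y³ = -4. For fixed y, x³ = 16·y³ − 4, so a solution requires the RHS to be a perfect cube.
Strategy: iterate y from -30 to 30, compute RHS = 16·y³ − 4, and check whether it is a (positive or negative) perfect cube.
Check small values of y:
  y = 0: RHS = -4 is not a perfect cube.
  y = 1: RHS = 12 is not a perfect cube.
  y = -1: RHS = -20 is not a perfect cube.
  y = 2: RHS = 124 is not a perfect cube.
  y = -2: RHS = -132 is not a perfect cube.
  y = 3: RHS = 428 is not a perfect cube.
  y = -3: RHS = -436 is not a perfect cube.
Continuing the search up to |y| = 30 finds no solutions either.
No (x, y) in the scanned range satisfies the equation.

No integer solutions with |y| ≤ 30.


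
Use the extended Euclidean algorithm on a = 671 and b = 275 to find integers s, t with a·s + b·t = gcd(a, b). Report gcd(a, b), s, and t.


Euclidean algorithm on (671, 275) — divide until remainder is 0:
  671 = 2 · 275 + 121
  275 = 2 · 121 + 33
  121 = 3 · 33 + 22
  33 = 1 · 22 + 11
  22 = 2 · 11 + 0
gcd(671, 275) = 11.
Track Bezout coefficients alongside the remainders: start with r₀ = 671 = a·1 + b·0 (s = 1, t = 0) and r₁ = 275 = a·0 + b·1 (s = 0, t = 1); each new remainder r_{k+1} = r_{k-1} − q_k·r_k inherits s_{k+1} = s_{k-1} − q_k·s_k, t_{k+1} = t_{k-1} − q_k·t_k, so r_k = a·s_k + b·t_k at every step:
  q = 2: r = 121, s = 1 − 2·0 = 1, t = 0 − 2·1 = -2  (check: 671·1 + 275·(-2) = 121)
  q = 2: r = 33, s = 0 − 2·1 = -2, t = 1 − 2·(-2) = 5  (check: 671·(-2) + 275·5 = 33)
  q = 3: r = 22, s = 1 − 3·(-2) = 7, t = -2 − 3·5 = -17  (check: 671·7 + 275·(-17) = 22)
  q = 1: r = 11, s = -2 − 1·7 = -9, t = 5 − 1·(-17) = 22  (check: 671·(-9) + 275·22 = 11)
The row with r = 11 (the gcd) gives the Bezout coefficients s = -9, t = 22.
Result: 671 · (-9) + 275 · (22) = 11.

gcd(671, 275) = 11; s = -9, t = 22 (check: 671·(-9) + 275·22 = 11).


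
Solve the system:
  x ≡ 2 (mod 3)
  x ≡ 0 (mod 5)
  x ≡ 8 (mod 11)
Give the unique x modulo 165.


Moduli 3, 5, 11 are pairwise coprime; by CRT there is a unique solution modulo M = 3 · 5 · 11 = 165.
Solve pairwise, accumulating the modulus:
  Start with x ≡ 2 (mod 3).
  Combine with x ≡ 0 (mod 5): since gcd(3, 5) = 1, we get a unique residue mod 15.
    Write x = 2 + 3·t and substitute into x ≡ 0 (mod 5): 3·t ≡ 0 − 2 = -2 (mod 5).
    Reduce coefficients mod 5: 3·t ≡ 3 (mod 5).
    The inverse of 3 mod 5 is 2 (since 3·2 = 6 = 1·5 + 1), so t ≡ 2·3 = 6 ≡ 1 (mod 5).
    Then x = 2 + 3·1 = 5, valid modulo lcm(3, 5) = 15: x ≡ 5 (mod 15).
  Combine with x ≡ 8 (mod 11): since gcd(15, 11) = 1, we get a unique residue mod 165.
    Write x = 5 + 15·t and substitute into x ≡ 8 (mod 11): 15·t ≡ 8 − 5 = 3 (mod 11).
    Reduce coefficients mod 11: 4·t ≡ 3 (mod 11).
    The inverse of 4 mod 11 is 3 (since 4·3 = 12 = 1·11 + 1), so t ≡ 3·3 = 9 ≡ 9 (mod 11).
    Then x = 5 + 15·9 = 140, valid modulo lcm(15, 11) = 165: x ≡ 140 (mod 165).
Verify: 140 mod 3 = 2 ✓, 140 mod 5 = 0 ✓, 140 mod 11 = 8 ✓.

x ≡ 140 (mod 165).


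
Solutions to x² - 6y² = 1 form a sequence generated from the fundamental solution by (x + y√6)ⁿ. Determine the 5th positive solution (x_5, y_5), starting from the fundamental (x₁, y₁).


Step 1: Find the fundamental solution (x₁, y₁) of x² - 6y² = 1.
  Expand √6 as a continued fraction. a₀ = ⌊√6⌋ = 2; iterate m_{k+1} = d_k·a_k − m_k, d_{k+1} = (6 − m_{k+1}²)/d_k, a_{k+1} = ⌊(a₀ + m_{k+1})/d_{k+1}⌋ (starting m₀ = 0, d₀ = 1), with convergents p_k = a_k·p_{k-1} + p_{k-2}, q_k = a_k·q_{k-1} + q_{k-2} (p₋₁ = 1, q₋₁ = 0):
  k = 0: a₀ = 2; p₀/q₀ = 2/1; p₀² − 6·q₀² = 4 − 6 = -2.
  k = 1: m = 2, d = 2, a = ⌊(2 + 2)/2⌋ = 2; p/q = (2·2 + 1)/(2·1 + 0) = 5/2; p² − 6·q² = 25 − 24 = 1.
  The first convergent with p² − 6·q² = 1 gives the fundamental solution (x₁, y₁) = (5, 2).
Step 2: Apply the recurrence (x_{n+1}, y_{n+1}) = (x₁x_n + 6y₁y_n, x₁y_n + y₁x_n) repeatedly.
  From (x_1, y_1) = (5, 2): x_2 = 5·5 + 6·2·2 = 49; y_2 = 5·2 + 2·5 = 20.
  From (x_2, y_2) = (49, 20): x_3 = 5·49 + 6·2·20 = 485; y_3 = 5·20 + 2·49 = 198.
  From (x_3, y_3) = (485, 198): x_4 = 5·485 + 6·2·198 = 4801; y_4 = 5·198 + 2·485 = 1960.
  From (x_4, y_4) = (4801, 1960): x_5 = 5·4801 + 6·2·1960 = 47525; y_5 = 5·1960 + 2·4801 = 19402.
Step 3: Verify x_5² - 6·y_5² = 2258625625 - 2258625624 = 1 (should be 1). ✓

(x_1, y_1) = (5, 2); (x_5, y_5) = (47525, 19402).


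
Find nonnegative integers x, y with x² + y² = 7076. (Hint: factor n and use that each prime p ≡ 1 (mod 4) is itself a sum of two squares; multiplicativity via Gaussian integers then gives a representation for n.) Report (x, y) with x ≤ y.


Step 1: Factor n = 7076 = 2^2 · 29 · 61.
Step 2: Check the mod-4 condition on each prime factor: 2 = 2 (special); 29 ≡ 1 (mod 4), exponent 1; 61 ≡ 1 (mod 4), exponent 1.
All primes ≡ 3 (mod 4) appear to even exponent (or don't appear), so by the two-squares theorem n IS expressible as a sum of two squares.
Step 3: Build a representation. Group n = k² · m with k = 2 and m = 29 · 61 = 1769 (a product of primes ≡ 1 (mod 4)); a representation of m scales to one of n via (k·x)² + (k·y)² = k²(x² + y²). Each prime p ≡ 1 (mod 4) is itself a sum of two squares; find a² by testing p − a² for a perfect square:
  29: 29 − 1² = 28, 29 − 2² = 25 = 5² ⇒ 29 = 2² + 5².
  61: 61 − 1² = 60, 61 − 2² = 57, 61 − 3² = 52, 61 − 4² = 45, 61 − 5² = 36 = 6² ⇒ 61 = 5² + 6².
  Combine using the Brahmagupta–Fibonacci identity (a² + b²)(c² + d²) = (ac − bd)² + (ad + bc)² = (ac + bd)² + (ad − bc)²:
  29 · 61 = 1769: from (2² + 5²)(5² + 6²), take (2·5 − 5·6, 2·6 + 5·5) = (10 − 30, 12 + 25) = (-20, 37); dropping signs (only squares matter) gives (20, 37); check 20² + 37² = 400 + 1369 = 1769 ✓.
  Scale by k = 2: (2·20, 2·37) = (40, 74).
Step 4: Order so x ≤ y and verify: 40² + 74² = 1600 + 5476 = 7076 = n. ✓

n = 7076 = 40² + 74² (one valid representation with x ≤ y).


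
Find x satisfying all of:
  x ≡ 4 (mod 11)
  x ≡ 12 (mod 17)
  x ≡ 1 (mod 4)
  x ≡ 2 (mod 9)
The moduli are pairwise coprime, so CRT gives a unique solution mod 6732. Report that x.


Product of moduli M = 11 · 17 · 4 · 9 = 6732.
Merge one congruence at a time:
  Start: x ≡ 4 (mod 11).
  Combine with x ≡ 12 (mod 17); new modulus lcm = 187.
    Write x = 4 + 11·t and substitute into x ≡ 12 (mod 17): 11·t ≡ 12 − 4 = 8 (mod 17).
    The inverse of 11 mod 17 is 14 (since 11·14 = 154 = 9·17 + 1), so t ≡ 14·8 = 112 ≡ 10 (mod 17).
    Then x = 4 + 11·10 = 114, valid modulo lcm(11, 17) = 187: x ≡ 114 (mod 187).
  Combine with x ≡ 1 (mod 4); new modulus lcm = 748.
    Write x = 114 + 187·t and substitute into x ≡ 1 (mod 4): 187·t ≡ 1 − 114 = -113 (mod 4).
    Reduce coefficients mod 4: 3·t ≡ 3 (mod 4).
    The inverse of 3 mod 4 is 3 (since 3·3 = 9 = 2·4 + 1), so t ≡ 3·3 = 9 ≡ 1 (mod 4).
    Then x = 114 + 187·1 = 301, valid modulo lcm(187, 4) = 748: x ≡ 301 (mod 748).
  Combine with x ≡ 2 (mod 9); new modulus lcm = 6732.
    Write x = 301 + 748·t and substitute into x ≡ 2 (mod 9): 748·t ≡ 2 − 301 = -299 (mod 9).
    Reduce coefficients mod 9: 1·t ≡ 7 (mod 9).
    So t ≡ 7 (mod 9).
    Then x = 301 + 748·7 = 5537, valid modulo lcm(748, 9) = 6732: x ≡ 5537 (mod 6732).
Verify against each original: 5537 mod 11 = 4, 5537 mod 17 = 12, 5537 mod 4 = 1, 5537 mod 9 = 2.

x ≡ 5537 (mod 6732).


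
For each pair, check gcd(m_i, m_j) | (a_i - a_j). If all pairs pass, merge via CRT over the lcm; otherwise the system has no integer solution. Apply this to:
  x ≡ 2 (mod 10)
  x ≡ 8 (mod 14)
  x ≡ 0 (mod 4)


Moduli 10, 14, 4 are not pairwise coprime, so CRT works modulo lcm(m_i) when all pairwise compatibility conditions hold.
Pairwise compatibility: gcd(m_i, m_j) must divide a_i - a_j for every pair.
Merge one congruence at a time:
  Start: x ≡ 2 (mod 10).
  Combine with x ≡ 8 (mod 14): gcd(10, 14) = 2; 8 - 2 = 6, which IS divisible by 2, so compatible.
    Write x = 2 + 10·t and substitute into x ≡ 8 (mod 14): 10·t ≡ 8 − 2 = 6 (mod 14).
    Divide the congruence (and modulus) by g = 2: 5·t ≡ 3 (mod 7).
    The inverse of 5 mod 7 is 3 (since 5·3 = 15 = 2·7 + 1), so t ≡ 3·3 = 9 ≡ 2 (mod 7).
    Then x = 2 + 10·2 = 22, valid modulo lcm(10, 14) = 70: x ≡ 22 (mod 70).
  Combine with x ≡ 0 (mod 4): gcd(70, 4) = 2; 0 - 22 = -22, which IS divisible by 2, so compatible.
    Write x = 22 + 70·t and substitute into x ≡ 0 (mod 4): 70·t ≡ 0 − 22 = -22 (mod 4).
    Divide the congruence (and modulus) by g = 2: 35·t ≡ -11 (mod 2).
    Reduce coefficients mod 2: 1·t ≡ 1 (mod 2).
    So t ≡ 1 (mod 2).
    Then x = 22 + 70·1 = 92, valid modulo lcm(70, 4) = 140: x ≡ 92 (mod 140).
Verify: 92 mod 10 = 2, 92 mod 14 = 8, 92 mod 4 = 0.

x ≡ 92 (mod 140).


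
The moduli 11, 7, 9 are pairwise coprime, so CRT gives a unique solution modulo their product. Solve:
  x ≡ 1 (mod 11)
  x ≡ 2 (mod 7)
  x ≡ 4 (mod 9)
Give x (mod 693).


Moduli 11, 7, 9 are pairwise coprime; by CRT there is a unique solution modulo M = 11 · 7 · 9 = 693.
Solve pairwise, accumulating the modulus:
  Start with x ≡ 1 (mod 11).
  Combine with x ≡ 2 (mod 7): since gcd(11, 7) = 1, we get a unique residue mod 77.
    Write x = 1 + 11·t and substitute into x ≡ 2 (mod 7): 11·t ≡ 2 − 1 = 1 (mod 7).
    Reduce coefficients mod 7: 4·t ≡ 1 (mod 7).
    The inverse of 4 mod 7 is 2 (since 4·2 = 8 = 1·7 + 1), so t ≡ 2·1 = 2 ≡ 2 (mod 7).
    Then x = 1 + 11·2 = 23, valid modulo lcm(11, 7) = 77: x ≡ 23 (mod 77).
  Combine with x ≡ 4 (mod 9): since gcd(77, 9) = 1, we get a unique residue mod 693.
    Write x = 23 + 77·t and substitute into x ≡ 4 (mod 9): 77·t ≡ 4 − 23 = -19 (mod 9).
    Reduce coefficients mod 9: 5·t ≡ 8 (mod 9).
    The inverse of 5 mod 9 is 2 (since 5·2 = 10 = 1·9 + 1), so t ≡ 2·8 = 16 ≡ 7 (mod 9).
    Then x = 23 + 77·7 = 562, valid modulo lcm(77, 9) = 693: x ≡ 562 (mod 693).
Verify: 562 mod 11 = 1 ✓, 562 mod 7 = 2 ✓, 562 mod 9 = 4 ✓.

x ≡ 562 (mod 693).


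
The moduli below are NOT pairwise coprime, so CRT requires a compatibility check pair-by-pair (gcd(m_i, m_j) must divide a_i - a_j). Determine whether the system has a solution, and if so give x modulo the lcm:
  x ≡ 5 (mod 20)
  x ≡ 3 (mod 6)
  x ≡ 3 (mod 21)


Moduli 20, 6, 21 are not pairwise coprime, so CRT works modulo lcm(m_i) when all pairwise compatibility conditions hold.
Pairwise compatibility: gcd(m_i, m_j) must divide a_i - a_j for every pair.
Merge one congruence at a time:
  Start: x ≡ 5 (mod 20).
  Combine with x ≡ 3 (mod 6): gcd(20, 6) = 2; 3 - 5 = -2, which IS divisible by 2, so compatible.
    Write x = 5 + 20·t and substitute into x ≡ 3 (mod 6): 20·t ≡ 3 − 5 = -2 (mod 6).
    Divide the congruence (and modulus) by g = 2: 10·t ≡ -1 (mod 3).
    Reduce coefficients mod 3: 1·t ≡ 2 (mod 3).
    So t ≡ 2 (mod 3).
    Then x = 5 + 20·2 = 45, valid modulo lcm(20, 6) = 60: x ≡ 45 (mod 60).
  Combine with x ≡ 3 (mod 21): gcd(60, 21) = 3; 3 - 45 = -42, which IS divisible by 3, so compatible.
    Write x = 45 + 60·t and substitute into x ≡ 3 (mod 21): 60·t ≡ 3 − 45 = -42 (mod 21).
    Divide the congruence (and modulus) by g = 3: 20·t ≡ -14 (mod 7).
    Reduce coefficients mod 7: 6·t ≡ 0 (mod 7).
    The inverse of 6 mod 7 is 6 (since 6·6 = 36 = 5·7 + 1), so t ≡ 6·0 = 0 ≡ 0 (mod 7).
    Then x = 45 + 60·0 = 45, valid modulo lcm(60, 21) = 420: x ≡ 45 (mod 420).
Verify: 45 mod 20 = 5, 45 mod 6 = 3, 45 mod 21 = 3.

x ≡ 45 (mod 420).


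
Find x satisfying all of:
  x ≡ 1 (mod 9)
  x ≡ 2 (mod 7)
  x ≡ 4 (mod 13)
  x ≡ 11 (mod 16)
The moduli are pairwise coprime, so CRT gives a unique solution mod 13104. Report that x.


Product of moduli M = 9 · 7 · 13 · 16 = 13104.
Merge one congruence at a time:
  Start: x ≡ 1 (mod 9).
  Combine with x ≡ 2 (mod 7); new modulus lcm = 63.
    Write x = 1 + 9·t and substitute into x ≡ 2 (mod 7): 9·t ≡ 2 − 1 = 1 (mod 7).
    Reduce coefficients mod 7: 2·t ≡ 1 (mod 7).
    The inverse of 2 mod 7 is 4 (since 2·4 = 8 = 1·7 + 1), so t ≡ 4·1 = 4 ≡ 4 (mod 7).
    Then x = 1 + 9·4 = 37, valid modulo lcm(9, 7) = 63: x ≡ 37 (mod 63).
  Combine with x ≡ 4 (mod 13); new modulus lcm = 819.
    Write x = 37 + 63·t and substitute into x ≡ 4 (mod 13): 63·t ≡ 4 − 37 = -33 (mod 13).
    Reduce coefficients mod 13: 11·t ≡ 6 (mod 13).
    The inverse of 11 mod 13 is 6 (since 11·6 = 66 = 5·13 + 1), so t ≡ 6·6 = 36 ≡ 10 (mod 13).
    Then x = 37 + 63·10 = 667, valid modulo lcm(63, 13) = 819: x ≡ 667 (mod 819).
  Combine with x ≡ 11 (mod 16); new modulus lcm = 13104.
    Write x = 667 + 819·t and substitute into x ≡ 11 (mod 16): 819·t ≡ 11 − 667 = -656 (mod 16).
    Reduce coefficients mod 16: 3·t ≡ 0 (mod 16).
    The inverse of 3 mod 16 is 11 (since 3·11 = 33 = 2·16 + 1), so t ≡ 11·0 = 0 ≡ 0 (mod 16).
    Then x = 667 + 819·0 = 667, valid modulo lcm(819, 16) = 13104: x ≡ 667 (mod 13104).
Verify against each original: 667 mod 9 = 1, 667 mod 7 = 2, 667 mod 13 = 4, 667 mod 16 = 11.

x ≡ 667 (mod 13104).


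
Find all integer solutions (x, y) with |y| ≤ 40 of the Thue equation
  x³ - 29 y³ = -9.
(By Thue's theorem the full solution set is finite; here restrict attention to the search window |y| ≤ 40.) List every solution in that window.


The equation is x³ - 29y³ = -9. For fixed y, x³ = 29·y³ − 9, so a solution requires the RHS to be a perfect cube.
Strategy: iterate y from -40 to 40, compute RHS = 29·y³ − 9, and check whether it is a (positive or negative) perfect cube.
Check small values of y:
  y = 0: RHS = -9 is not a perfect cube.
  y = 1: RHS = 20 is not a perfect cube.
  y = -1: RHS = -38 is not a perfect cube.
  y = 2: RHS = 223 is not a perfect cube.
  y = -2: RHS = -241 is not a perfect cube.
  y = 3: RHS = 774 is not a perfect cube.
  y = -3: RHS = -792 is not a perfect cube.
Continuing the search up to |y| = 40 finds no solutions either.
No (x, y) in the scanned range satisfies the equation.

No integer solutions with |y| ≤ 40.


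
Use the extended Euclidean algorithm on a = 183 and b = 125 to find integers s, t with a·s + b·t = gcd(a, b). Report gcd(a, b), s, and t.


Euclidean algorithm on (183, 125) — divide until remainder is 0:
  183 = 1 · 125 + 58
  125 = 2 · 58 + 9
  58 = 6 · 9 + 4
  9 = 2 · 4 + 1
  4 = 4 · 1 + 0
gcd(183, 125) = 1.
Track Bezout coefficients alongside the remainders: start with r₀ = 183 = a·1 + b·0 (s = 1, t = 0) and r₁ = 125 = a·0 + b·1 (s = 0, t = 1); each new remainder r_{k+1} = r_{k-1} − q_k·r_k inherits s_{k+1} = s_{k-1} − q_k·s_k, t_{k+1} = t_{k-1} − q_k·t_k, so r_k = a·s_k + b·t_k at every step:
  q = 1: r = 58, s = 1 − 1·0 = 1, t = 0 − 1·1 = -1  (check: 183·1 + 125·(-1) = 58)
  q = 2: r = 9, s = 0 − 2·1 = -2, t = 1 − 2·(-1) = 3  (check: 183·(-2) + 125·3 = 9)
  q = 6: r = 4, s = 1 − 6·(-2) = 13, t = -1 − 6·3 = -19  (check: 183·13 + 125·(-19) = 4)
  q = 2: r = 1, s = -2 − 2·13 = -28, t = 3 − 2·(-19) = 41  (check: 183·(-28) + 125·41 = 1)
The row with r = 1 (the gcd) gives the Bezout coefficients s = -28, t = 41.
Result: 183 · (-28) + 125 · (41) = 1.

gcd(183, 125) = 1; s = -28, t = 41 (check: 183·(-28) + 125·41 = 1).


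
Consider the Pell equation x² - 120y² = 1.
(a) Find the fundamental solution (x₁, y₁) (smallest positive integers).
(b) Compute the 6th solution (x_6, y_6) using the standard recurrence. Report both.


Step 1: Find the fundamental solution (x₁, y₁) of x² - 120y² = 1.
  Expand √120 as a continued fraction. a₀ = ⌊√120⌋ = 10; iterate m_{k+1} = d_k·a_k − m_k, d_{k+1} = (120 − m_{k+1}²)/d_k, a_{k+1} = ⌊(a₀ + m_{k+1})/d_{k+1}⌋ (starting m₀ = 0, d₀ = 1), with convergents p_k = a_k·p_{k-1} + p_{k-2}, q_k = a_k·q_{k-1} + q_{k-2} (p₋₁ = 1, q₋₁ = 0):
  k = 0: a₀ = 10; p₀/q₀ = 10/1; p₀² − 120·q₀² = 100 − 120 = -20.
  k = 1: m = 10, d = 20, a = ⌊(10 + 10)/20⌋ = 1; p/q = (1·10 + 1)/(1·1 + 0) = 11/1; p² − 120·q² = 121 − 120 = 1.
  The first convergent with p² − 120·q² = 1 gives the fundamental solution (x₁, y₁) = (11, 1).
Step 2: Apply the recurrence (x_{n+1}, y_{n+1}) = (x₁x_n + 120y₁y_n, x₁y_n + y₁x_n) repeatedly.
  From (x_1, y_1) = (11, 1): x_2 = 11·11 + 120·1·1 = 241; y_2 = 11·1 + 1·11 = 22.
  From (x_2, y_2) = (241, 22): x_3 = 11·241 + 120·1·22 = 5291; y_3 = 11·22 + 1·241 = 483.
  From (x_3, y_3) = (5291, 483): x_4 = 11·5291 + 120·1·483 = 116161; y_4 = 11·483 + 1·5291 = 10604.
  From (x_4, y_4) = (116161, 10604): x_5 = 11·116161 + 120·1·10604 = 2550251; y_5 = 11·10604 + 1·116161 = 232805.
  From (x_5, y_5) = (2550251, 232805): x_6 = 11·2550251 + 120·1·232805 = 55989361; y_6 = 11·232805 + 1·2550251 = 5111106.
Step 3: Verify x_6² - 120·y_6² = 3134808545188321 - 3134808545188320 = 1 (should be 1). ✓

(x_1, y_1) = (11, 1); (x_6, y_6) = (55989361, 5111106).


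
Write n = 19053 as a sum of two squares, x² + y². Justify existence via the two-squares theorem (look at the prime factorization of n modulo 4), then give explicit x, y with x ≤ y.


Step 1: Factor n = 19053 = 3^2 · 29 · 73.
Step 2: Check the mod-4 condition on each prime factor: 3 ≡ 3 (mod 4), exponent 2 (must be even); 29 ≡ 1 (mod 4), exponent 1; 73 ≡ 1 (mod 4), exponent 1.
All primes ≡ 3 (mod 4) appear to even exponent (or don't appear), so by the two-squares theorem n IS expressible as a sum of two squares.
Step 3: Build a representation. Group n = k² · m with k = 3 and m = 29 · 73 = 2117 (a product of primes ≡ 1 (mod 4)); a representation of m scales to one of n via (k·x)² + (k·y)² = k²(x² + y²). Each prime p ≡ 1 (mod 4) is itself a sum of two squares; find a² by testing p − a² for a perfect square:
  29: 29 − 1² = 28, 29 − 2² = 25 = 5² ⇒ 29 = 2² + 5².
  73: 73 − 1² = 72, 73 − 2² = 69, 73 − 3² = 64 = 8² ⇒ 73 = 3² + 8².
  Combine using the Brahmagupta–Fibonacci identity (a² + b²)(c² + d²) = (ac − bd)² + (ad + bc)² = (ac + bd)² + (ad − bc)²:
  29 · 73 = 2117: from (2² + 5²)(3² + 8²), take (2·3 − 5·8, 2·8 + 5·3) = (6 − 40, 16 + 15) = (-34, 31); dropping signs (only squares matter) gives (34, 31); check 34² + 31² = 1156 + 961 = 2117 ✓.
  Scale by k = 3: (3·34, 3·31) = (102, 93).
Step 4: Order so x ≤ y and verify: 93² + 102² = 8649 + 10404 = 19053 = n. ✓

n = 19053 = 93² + 102² (one valid representation with x ≤ y).


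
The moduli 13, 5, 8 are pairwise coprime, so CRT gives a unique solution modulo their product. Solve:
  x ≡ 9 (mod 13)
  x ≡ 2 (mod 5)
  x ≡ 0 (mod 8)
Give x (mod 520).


Moduli 13, 5, 8 are pairwise coprime; by CRT there is a unique solution modulo M = 13 · 5 · 8 = 520.
Solve pairwise, accumulating the modulus:
  Start with x ≡ 9 (mod 13).
  Combine with x ≡ 2 (mod 5): since gcd(13, 5) = 1, we get a unique residue mod 65.
    Write x = 9 + 13·t and substitute into x ≡ 2 (mod 5): 13·t ≡ 2 − 9 = -7 (mod 5).
    Reduce coefficients mod 5: 3·t ≡ 3 (mod 5).
    The inverse of 3 mod 5 is 2 (since 3·2 = 6 = 1·5 + 1), so t ≡ 2·3 = 6 ≡ 1 (mod 5).
    Then x = 9 + 13·1 = 22, valid modulo lcm(13, 5) = 65: x ≡ 22 (mod 65).
  Combine with x ≡ 0 (mod 8): since gcd(65, 8) = 1, we get a unique residue mod 520.
    Write x = 22 + 65·t and substitute into x ≡ 0 (mod 8): 65·t ≡ 0 − 22 = -22 (mod 8).
    Reduce coefficients mod 8: 1·t ≡ 2 (mod 8).
    So t ≡ 2 (mod 8).
    Then x = 22 + 65·2 = 152, valid modulo lcm(65, 8) = 520: x ≡ 152 (mod 520).
Verify: 152 mod 13 = 9 ✓, 152 mod 5 = 2 ✓, 152 mod 8 = 0 ✓.

x ≡ 152 (mod 520).


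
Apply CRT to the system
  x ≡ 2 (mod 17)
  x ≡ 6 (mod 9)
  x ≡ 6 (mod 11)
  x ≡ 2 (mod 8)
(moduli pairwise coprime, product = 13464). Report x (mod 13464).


Product of moduli M = 17 · 9 · 11 · 8 = 13464.
Merge one congruence at a time:
  Start: x ≡ 2 (mod 17).
  Combine with x ≡ 6 (mod 9); new modulus lcm = 153.
    Write x = 2 + 17·t and substitute into x ≡ 6 (mod 9): 17·t ≡ 6 − 2 = 4 (mod 9).
    Reduce coefficients mod 9: 8·t ≡ 4 (mod 9).
    The inverse of 8 mod 9 is 8 (since 8·8 = 64 = 7·9 + 1), so t ≡ 8·4 = 32 ≡ 5 (mod 9).
    Then x = 2 + 17·5 = 87, valid modulo lcm(17, 9) = 153: x ≡ 87 (mod 153).
  Combine with x ≡ 6 (mod 11); new modulus lcm = 1683.
    Write x = 87 + 153·t and substitute into x ≡ 6 (mod 11): 153·t ≡ 6 − 87 = -81 (mod 11).
    Reduce coefficients mod 11: 10·t ≡ 7 (mod 11).
    The inverse of 10 mod 11 is 10 (since 10·10 = 100 = 9·11 + 1), so t ≡ 10·7 = 70 ≡ 4 (mod 11).
    Then x = 87 + 153·4 = 699, valid modulo lcm(153, 11) = 1683: x ≡ 699 (mod 1683).
  Combine with x ≡ 2 (mod 8); new modulus lcm = 13464.
    Write x = 699 + 1683·t and substitute into x ≡ 2 (mod 8): 1683·t ≡ 2 − 699 = -697 (mod 8).
    Reduce coefficients mod 8: 3·t ≡ 7 (mod 8).
    The inverse of 3 mod 8 is 3 (since 3·3 = 9 = 1·8 + 1), so t ≡ 3·7 = 21 ≡ 5 (mod 8).
    Then x = 699 + 1683·5 = 9114, valid modulo lcm(1683, 8) = 13464: x ≡ 9114 (mod 13464).
Verify against each original: 9114 mod 17 = 2, 9114 mod 9 = 6, 9114 mod 11 = 6, 9114 mod 8 = 2.

x ≡ 9114 (mod 13464).


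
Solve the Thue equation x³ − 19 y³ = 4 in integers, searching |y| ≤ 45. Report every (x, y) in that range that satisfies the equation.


The equation is x³ - 19y³ = 4. For fixed y, x³ = 19·y³ + 4, so a solution requires the RHS to be a perfect cube.
Strategy: iterate y from -45 to 45, compute RHS = 19·y³ + 4, and check whether it is a (positive or negative) perfect cube.
Check small values of y:
  y = 0: RHS = 4 is not a perfect cube.
  y = 1: RHS = 23 is not a perfect cube.
  y = -1: RHS = -15 is not a perfect cube.
  y = 2: RHS = 156 is not a perfect cube.
  y = -2: RHS = -148 is not a perfect cube.
  y = 3: RHS = 517 is not a perfect cube.
  y = -3: RHS = -509 is not a perfect cube.
Continuing the search up to |y| = 45 finds no solutions either.
No (x, y) in the scanned range satisfies the equation.

No integer solutions with |y| ≤ 45.


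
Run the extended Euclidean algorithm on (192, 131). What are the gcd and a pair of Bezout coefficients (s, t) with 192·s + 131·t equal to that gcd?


Euclidean algorithm on (192, 131) — divide until remainder is 0:
  192 = 1 · 131 + 61
  131 = 2 · 61 + 9
  61 = 6 · 9 + 7
  9 = 1 · 7 + 2
  7 = 3 · 2 + 1
  2 = 2 · 1 + 0
gcd(192, 131) = 1.
Track Bezout coefficients alongside the remainders: start with r₀ = 192 = a·1 + b·0 (s = 1, t = 0) and r₁ = 131 = a·0 + b·1 (s = 0, t = 1); each new remainder r_{k+1} = r_{k-1} − q_k·r_k inherits s_{k+1} = s_{k-1} − q_k·s_k, t_{k+1} = t_{k-1} − q_k·t_k, so r_k = a·s_k + b·t_k at every step:
  q = 1: r = 61, s = 1 − 1·0 = 1, t = 0 − 1·1 = -1  (check: 192·1 + 131·(-1) = 61)
  q = 2: r = 9, s = 0 − 2·1 = -2, t = 1 − 2·(-1) = 3  (check: 192·(-2) + 131·3 = 9)
  q = 6: r = 7, s = 1 − 6·(-2) = 13, t = -1 − 6·3 = -19  (check: 192·13 + 131·(-19) = 7)
  q = 1: r = 2, s = -2 − 1·13 = -15, t = 3 − 1·(-19) = 22  (check: 192·(-15) + 131·22 = 2)
  q = 3: r = 1, s = 13 − 3·(-15) = 58, t = -19 − 3·22 = -85  (check: 192·58 + 131·(-85) = 1)
The row with r = 1 (the gcd) gives the Bezout coefficients s = 58, t = -85.
Result: 192 · (58) + 131 · (-85) = 1.

gcd(192, 131) = 1; s = 58, t = -85 (check: 192·58 + 131·(-85) = 1).


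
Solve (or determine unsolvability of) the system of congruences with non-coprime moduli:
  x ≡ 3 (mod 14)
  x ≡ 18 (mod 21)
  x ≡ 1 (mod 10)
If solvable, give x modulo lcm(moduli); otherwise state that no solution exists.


Moduli 14, 21, 10 are not pairwise coprime, so CRT works modulo lcm(m_i) when all pairwise compatibility conditions hold.
Pairwise compatibility: gcd(m_i, m_j) must divide a_i - a_j for every pair.
Merge one congruence at a time:
  Start: x ≡ 3 (mod 14).
  Combine with x ≡ 18 (mod 21): gcd(14, 21) = 7, and 18 - 3 = 15 is NOT divisible by 7.
    ⇒ system is inconsistent (no integer solution).

No solution (the system is inconsistent).
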